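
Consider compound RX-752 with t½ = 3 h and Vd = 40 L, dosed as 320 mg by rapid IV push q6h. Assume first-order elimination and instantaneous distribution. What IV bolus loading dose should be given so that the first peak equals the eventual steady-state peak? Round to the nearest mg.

427 mg

f = (1/2)^(6/3) ≈ 0.250000; accumulation ratio R = 1/(1−f) ≈ 1.33333.
Loading dose to hit Cmax,ss on first dose: D_load = D_maint·R ≈ 320 × 1.33333 ≈ 426.67 mg.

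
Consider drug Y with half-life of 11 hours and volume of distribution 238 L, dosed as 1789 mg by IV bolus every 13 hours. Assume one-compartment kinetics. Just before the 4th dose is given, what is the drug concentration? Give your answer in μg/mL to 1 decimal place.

f = (1/2)^(τ/t½) = (1/2)^(13/11) ≈ 0.4408.
C₀ = D/Vd = 1789/238 ≈ 7.517 μg/mL.
Before the 4th dose, 3 doses have been given. Superposition: Cmin = C₀·(f + f² + … + f^3).
≈ 7.517 × (0.4408 + 0.1943 + 0.0856) ≈ 7.517 × 0.7207 ≈ 5.418 μg/mL.

5.4 μg/mL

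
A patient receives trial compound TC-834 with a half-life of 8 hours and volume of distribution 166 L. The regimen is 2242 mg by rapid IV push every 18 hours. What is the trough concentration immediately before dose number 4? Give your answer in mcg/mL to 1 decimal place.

f = (1/2)^(τ/t½) = (1/2)^(18/8) ≈ 0.2102.
C₀ = D/Vd = 2242/166 ≈ 13.506 mcg/mL.
Before the 4th dose, 3 doses have been given. Superposition: Cmin = C₀·(f + f² + … + f^3).
≈ 13.506 × (0.2102 + 0.0442 + 0.0093) ≈ 13.506 × 0.2637 ≈ 3.562 mcg/mL.

3.6 mcg/mL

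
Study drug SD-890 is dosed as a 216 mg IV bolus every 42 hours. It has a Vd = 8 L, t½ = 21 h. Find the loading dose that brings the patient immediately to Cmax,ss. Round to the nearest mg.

288 mg

f = (1/2)^(42/21) ≈ 0.250000; accumulation ratio R = 1/(1−f) ≈ 1.33333.
Loading dose to hit Cmax,ss on first dose: D_load = D_maint·R ≈ 216 × 1.33333 ≈ 288.00 mg.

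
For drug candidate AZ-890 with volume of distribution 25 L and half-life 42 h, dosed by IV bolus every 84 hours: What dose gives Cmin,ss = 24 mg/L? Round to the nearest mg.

τ/t½ = 84/42 ≈ 2, so f = (1/2)^(84/42) ≈ 0.250000.
Cmin,ss = (D/Vd)·f/(1−f), so D = Cmin,ss·Vd·(1−f)/f.
D = 24 × 25 × (1−f)/f ≈ 24 × 25 × 3.00000 ≈ 1800.00 mg.

1800 mg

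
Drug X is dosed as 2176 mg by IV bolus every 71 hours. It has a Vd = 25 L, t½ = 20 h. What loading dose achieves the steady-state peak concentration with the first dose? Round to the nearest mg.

f = (1/2)^(71/20) ≈ 0.085378; accumulation ratio R = 1/(1−f) ≈ 1.09335.
Loading dose to hit Cmax,ss on first dose: D_load = D_maint·R ≈ 2176 × 1.09335 ≈ 2379.13 mg.

2379 mg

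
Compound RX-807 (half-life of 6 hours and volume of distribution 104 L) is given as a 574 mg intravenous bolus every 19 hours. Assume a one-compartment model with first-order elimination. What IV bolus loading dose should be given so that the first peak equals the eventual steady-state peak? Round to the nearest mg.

646 mg

f = (1/2)^(19/6) ≈ 0.111362; accumulation ratio R = 1/(1−f) ≈ 1.12532.
Loading dose to hit Cmax,ss on first dose: D_load = D_maint·R ≈ 574 × 1.12532 ≈ 645.93 mg.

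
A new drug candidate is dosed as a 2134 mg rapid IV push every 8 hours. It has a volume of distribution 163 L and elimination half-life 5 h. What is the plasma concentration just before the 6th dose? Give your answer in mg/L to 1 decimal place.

6.4 mg/L

f = (1/2)^(τ/t½) = (1/2)^(8/5) ≈ 0.3299.
C₀ = D/Vd = 2134/163 ≈ 13.092 mg/L.
Before the 6th dose, 5 doses have been given. Superposition: Cmin = C₀·(f + f² + … + f^5).
≈ 13.092 × (0.3299 + 0.1088 + 0.0359 + 0.0118 + 0.0039) ≈ 13.092 × 0.4903 ≈ 6.419 mg/L.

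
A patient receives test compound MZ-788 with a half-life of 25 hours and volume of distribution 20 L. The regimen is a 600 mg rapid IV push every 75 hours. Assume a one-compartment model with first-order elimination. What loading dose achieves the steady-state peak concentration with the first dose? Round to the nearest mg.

f = (1/2)^(75/25) ≈ 0.125000; accumulation ratio R = 1/(1−f) ≈ 1.14286.
Loading dose to hit Cmax,ss on first dose: D_load = D_maint·R ≈ 600 × 1.14286 ≈ 685.72 mg.

686 mg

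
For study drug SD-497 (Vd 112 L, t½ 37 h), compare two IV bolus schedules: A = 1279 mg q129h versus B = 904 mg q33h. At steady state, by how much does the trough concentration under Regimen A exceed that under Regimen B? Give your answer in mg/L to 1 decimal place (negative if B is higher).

-8.3 mg/L

Regimen A: f = (1/2)^(129/37) ≈ 0.0892; Cmin,ss = (1279/112)·f/(1−f) ≈ 1.118 mg/L.
Regimen B: f = (1/2)^(33/37) ≈ 0.5389; Cmin,ss = (904/112)·f/(1−f) ≈ 9.433 mg/L.
Difference ≈ 1.118 − 9.433 ≈ -8.315 mg/L.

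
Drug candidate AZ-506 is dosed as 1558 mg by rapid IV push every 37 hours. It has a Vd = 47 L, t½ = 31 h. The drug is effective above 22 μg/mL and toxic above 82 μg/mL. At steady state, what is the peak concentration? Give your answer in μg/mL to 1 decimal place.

Over one 37-h interval, 37/31 ≈ 1.1935 half-lives elapse, leaving f ≈ 0.4372 of each dose.
Accumulation ratio R = 1/(1 − f) ≈ 1/0.5628 ≈ 1.7768.
Single-dose peak C₀ = D/Vd = 1558/47 ≈ 33.149 μg/mL.
Cmax,ss = C₀/(1 − f) ≈ 33.149/0.5628 ≈ 58.900 μg/mL.
Peak 58.9 μg/mL vs MTC 82 μg/mL: below toxic threshold.

58.9 μg/mL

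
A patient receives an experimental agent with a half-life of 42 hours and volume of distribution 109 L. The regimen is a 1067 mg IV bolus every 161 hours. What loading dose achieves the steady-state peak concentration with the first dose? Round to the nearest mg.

1148 mg

f = (1/2)^(161/42) ≈ 0.070154; accumulation ratio R = 1/(1−f) ≈ 1.07545.
Loading dose to hit Cmax,ss on first dose: D_load = D_maint·R ≈ 1067 × 1.07545 ≈ 1147.51 mg.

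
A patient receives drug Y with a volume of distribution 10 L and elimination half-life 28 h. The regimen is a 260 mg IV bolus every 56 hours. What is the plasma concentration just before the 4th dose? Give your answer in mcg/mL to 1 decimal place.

f = (1/2)^(τ/t½) = (1/2)^(56/28) ≈ 0.2500.
C₀ = D/Vd = 260/10 ≈ 26.000 mcg/mL.
Before the 4th dose, 3 doses have been given. Superposition: Cmin = C₀·(f + f² + … + f^3).
≈ 26.000 × (0.2500 + 0.0625 + 0.0156) ≈ 26.000 × 0.3281 ≈ 8.531 mcg/mL.

8.5 mcg/mL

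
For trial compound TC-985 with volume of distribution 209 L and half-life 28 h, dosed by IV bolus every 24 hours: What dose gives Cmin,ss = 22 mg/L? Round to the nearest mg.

3731 mg

τ/t½ = 24/28 ≈ 0.85714, so f = (1/2)^(24/28) ≈ 0.552045.
Cmin,ss = (D/Vd)·f/(1−f), so D = Cmin,ss·Vd·(1−f)/f.
D = 22 × 209 × (1−f)/f ≈ 22 × 209 × 0.81145 ≈ 3731.05 mg.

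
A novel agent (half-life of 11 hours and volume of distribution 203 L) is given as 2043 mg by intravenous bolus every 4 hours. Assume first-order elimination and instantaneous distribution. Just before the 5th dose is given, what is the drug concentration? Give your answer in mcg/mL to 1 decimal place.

f = (1/2)^(τ/t½) = (1/2)^(4/11) ≈ 0.7772.
C₀ = D/Vd = 2043/203 ≈ 10.064 mcg/mL.
Before the 5th dose, 4 doses have been given. Superposition: Cmin = C₀·(f + f² + … + f^4).
≈ 10.064 × (0.7772 + 0.6040 + 0.4695 + 0.3649) ≈ 10.064 × 2.2156 ≈ 22.298 mcg/mL.

22.3 mcg/mL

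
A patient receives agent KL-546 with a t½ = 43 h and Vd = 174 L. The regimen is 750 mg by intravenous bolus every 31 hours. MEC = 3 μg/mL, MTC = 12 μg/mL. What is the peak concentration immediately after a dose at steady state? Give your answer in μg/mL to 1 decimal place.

11.0 μg/mL

Over one 31-h interval, 31/43 ≈ 0.72093 half-lives elapse, leaving f ≈ 0.6067 of each dose.
At steady state, accumulation factor R = 1/(1 − e^(−kτ)) ≈ 2.5426.
Each bolus raises the concentration by D/Vd = 750/174 ≈ 4.310 μg/mL.
Steady-state peak Cmax,ss = C₀·R ≈ 4.310 × 2.5426 ≈ 10.959 μg/mL.
Peak 11.0 μg/mL vs MTC 12 μg/mL: below toxic threshold.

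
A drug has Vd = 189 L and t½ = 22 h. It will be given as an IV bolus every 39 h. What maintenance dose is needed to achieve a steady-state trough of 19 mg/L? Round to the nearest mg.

8679 mg

τ/t½ = 39/22 ≈ 1.7727, so f = (1/2)^(39/22) ≈ 0.292655.
Cmin,ss = (D/Vd)·f/(1−f), so D = Cmin,ss·Vd·(1−f)/f.
D = 19 × 189 × (1−f)/f ≈ 19 × 189 × 2.41699 ≈ 8679.41 mg.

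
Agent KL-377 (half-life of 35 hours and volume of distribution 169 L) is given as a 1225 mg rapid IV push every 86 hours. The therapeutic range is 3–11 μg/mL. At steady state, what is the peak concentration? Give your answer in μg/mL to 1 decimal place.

Over one 86-h interval, 86/35 ≈ 2.4571 half-lives elapse, leaving f ≈ 0.1821 of each dose.
Accumulation ratio R = 1/(1 − f) ≈ 1/0.8179 ≈ 1.2226.
Single-dose peak C₀ = D/Vd = 1225/169 ≈ 7.249 μg/mL.
Steady-state peak Cmax,ss = C₀·R ≈ 7.249 × 1.2226 ≈ 8.863 μg/mL.
Peak 8.9 μg/mL vs MTC 11 μg/mL: below toxic threshold.

8.9 μg/mL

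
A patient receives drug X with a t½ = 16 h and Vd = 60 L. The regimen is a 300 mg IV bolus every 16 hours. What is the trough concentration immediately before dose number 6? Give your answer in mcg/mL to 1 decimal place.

f = (1/2)^(τ/t½) = (1/2)^(16/16) ≈ 0.5000.
C₀ = D/Vd = 300/60 ≈ 5.000 mcg/mL.
Before the 6th dose, 5 doses have been given. Superposition: Cmin = C₀·(f + f² + … + f^5).
≈ 5.000 × (0.5000 + 0.2500 + 0.1250 + 0.0625 + 0.0313) ≈ 5.000 × 0.9688 ≈ 4.844 mcg/mL.

4.8 mcg/mL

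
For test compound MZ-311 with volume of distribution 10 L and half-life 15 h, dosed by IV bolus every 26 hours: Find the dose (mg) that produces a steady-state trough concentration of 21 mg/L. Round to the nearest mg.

488 mg

τ/t½ = 26/15 ≈ 1.7333, so f = (1/2)^(26/15) ≈ 0.300756.
Cmin,ss = (D/Vd)·f/(1−f), so D = Cmin,ss·Vd·(1−f)/f.
D = 21 × 10 × (1−f)/f ≈ 21 × 10 × 2.32495 ≈ 488.24 mg.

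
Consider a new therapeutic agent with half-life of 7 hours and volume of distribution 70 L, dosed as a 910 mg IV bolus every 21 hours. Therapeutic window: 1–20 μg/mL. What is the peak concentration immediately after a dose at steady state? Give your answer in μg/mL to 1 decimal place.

14.9 μg/mL

τ = 21 h = 3 half-lives, so f = (1/2)^3 = 0.125.
Accumulation ratio R = 1/(1 − f) = 1/0.875 = 8/7.
Single-dose peak C₀ = D/Vd = 910/70 = 13 μg/mL.
Steady-state peak Cmax,ss = C₀·R = 13 × 8/7 ≈ 14.857 μg/mL.
Peak 14.9 μg/mL vs MTC 20 μg/mL: below toxic threshold.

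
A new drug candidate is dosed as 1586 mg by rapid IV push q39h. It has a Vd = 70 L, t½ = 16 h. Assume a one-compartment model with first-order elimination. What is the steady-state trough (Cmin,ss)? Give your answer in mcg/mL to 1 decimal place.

5.1 mcg/mL

τ/t½ = 39/16 ≈ 2.4375, so fraction remaining f = (1/2)^(39/16) ≈ 0.1846.
Single-dose peak C₀ = D/Vd = 1586/70 ≈ 22.657 mcg/mL.
Steady-state trough Cmin,ss = C₀·f/(1−f) ≈ 22.657 × 0.1846/0.8154 ≈ 5.129 mcg/mL.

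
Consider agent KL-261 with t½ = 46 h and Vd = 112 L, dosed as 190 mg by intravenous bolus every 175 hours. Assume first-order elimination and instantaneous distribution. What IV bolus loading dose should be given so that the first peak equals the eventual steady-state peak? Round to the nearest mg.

f = (1/2)^(175/46) ≈ 0.071578; accumulation ratio R = 1/(1−f) ≈ 1.07710.
Loading dose to hit Cmax,ss on first dose: D_load = D_maint·R ≈ 190 × 1.07710 ≈ 204.65 mg.

205 mg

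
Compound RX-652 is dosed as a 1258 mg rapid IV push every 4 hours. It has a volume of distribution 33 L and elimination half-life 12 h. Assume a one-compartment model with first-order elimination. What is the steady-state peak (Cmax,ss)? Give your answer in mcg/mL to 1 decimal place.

k = ln2/t½ = ln2/12 ≈ 0.057762 h⁻¹; fraction remaining f = e^(−kτ) = e^(−0.057762×4) ≈ 0.7937.
Accumulation ratio R = 1/(1 − f) ≈ 1/0.2063 ≈ 4.8473.
Each bolus raises the concentration by D/Vd = 1258/33 ≈ 38.121 mcg/mL.
Cmax,ss = C₀/(1 − f) ≈ 38.121/0.2063 ≈ 184.784 mcg/mL.

184.8 mcg/mL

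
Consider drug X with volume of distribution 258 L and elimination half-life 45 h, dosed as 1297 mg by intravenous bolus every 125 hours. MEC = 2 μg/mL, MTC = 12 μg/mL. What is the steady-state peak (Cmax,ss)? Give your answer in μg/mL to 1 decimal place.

5.9 μg/mL

τ/t½ = 125/45 ≈ 2.7778, so fraction remaining f = (1/2)^(125/45) ≈ 0.1458.
Accumulation ratio R = 1/(1 − f) ≈ 1/0.8542 ≈ 1.1707.
Each bolus raises the concentration by D/Vd = 1297/258 ≈ 5.027 μg/mL.
Steady-state peak Cmax,ss = C₀·R ≈ 5.027 × 1.1707 ≈ 5.885 μg/mL.
Peak 5.9 μg/mL vs MTC 12 μg/mL: below toxic threshold.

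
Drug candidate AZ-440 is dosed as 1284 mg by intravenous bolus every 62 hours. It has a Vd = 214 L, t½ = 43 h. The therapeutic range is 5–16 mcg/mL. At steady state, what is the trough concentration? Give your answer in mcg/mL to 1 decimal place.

k = ln2/t½ = ln2/43 ≈ 0.016120 h⁻¹; fraction remaining f = e^(−kτ) = e^(−0.016120×62) ≈ 0.3681.
Single-dose peak C₀ = D/Vd = 1284/214 ≈ 6.000 mcg/mL.
Steady-state trough Cmin,ss = C₀·f/(1−f) ≈ 6.000 × 0.3681/0.6319 ≈ 3.495 mcg/mL.
Trough 3.5 mcg/mL vs MEC 5 mcg/mL: subtherapeutic.

3.5 mcg/mL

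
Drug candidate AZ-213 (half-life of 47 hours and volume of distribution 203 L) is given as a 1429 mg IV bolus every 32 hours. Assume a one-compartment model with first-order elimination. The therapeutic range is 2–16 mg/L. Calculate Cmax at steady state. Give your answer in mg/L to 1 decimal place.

k = ln2/t½ = ln2/47 ≈ 0.014748 h⁻¹; fraction remaining f = e^(−kτ) = e^(−0.014748×32) ≈ 0.6238.
At steady state, accumulation factor R = 1/(1 − e^(−kτ)) ≈ 2.6582.
Single-dose peak C₀ = D/Vd = 1429/203 ≈ 7.039 mg/L.
Steady-state peak Cmax,ss = C₀·R ≈ 7.039 × 2.6582 ≈ 18.711 mg/L.
Peak 18.7 mg/L vs MTC 16 mg/L: exceeds toxic threshold.

18.7 mg/L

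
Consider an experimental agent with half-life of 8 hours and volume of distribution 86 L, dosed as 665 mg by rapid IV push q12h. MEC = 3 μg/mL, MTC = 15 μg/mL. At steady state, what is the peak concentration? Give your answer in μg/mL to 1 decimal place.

Over one 12-h interval, 12/8 ≈ 1.5 half-lives elapse, leaving f ≈ 0.3536 of each dose.
At steady state, accumulation factor R = 1/(1 − e^(−kτ)) ≈ 1.5470.
Single-dose peak C₀ = D/Vd = 665/86 ≈ 7.733 μg/mL.
Steady-state peak Cmax,ss = C₀·R ≈ 7.733 × 1.5470 ≈ 11.963 μg/mL.
Peak 12.0 μg/mL vs MTC 15 μg/mL: below toxic threshold.

12.0 μg/mL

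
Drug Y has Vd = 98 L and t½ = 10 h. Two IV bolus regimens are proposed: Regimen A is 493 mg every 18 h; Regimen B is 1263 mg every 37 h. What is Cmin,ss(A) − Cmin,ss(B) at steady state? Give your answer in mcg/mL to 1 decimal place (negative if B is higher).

Regimen A: f = (1/2)^(18/10) ≈ 0.2872; Cmin,ss = (493/98)·f/(1−f) ≈ 2.027 mcg/mL.
Regimen B: f = (1/2)^(37/10) ≈ 0.0769; Cmin,ss = (1263/98)·f/(1−f) ≈ 1.074 mcg/mL.
Difference ≈ 2.027 − 1.074 ≈ 0.953 mcg/mL.

1.0 mcg/mL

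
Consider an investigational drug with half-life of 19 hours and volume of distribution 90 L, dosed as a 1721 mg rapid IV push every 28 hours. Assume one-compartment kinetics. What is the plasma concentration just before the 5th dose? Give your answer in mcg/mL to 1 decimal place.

10.6 mcg/mL

f = (1/2)^(τ/t½) = (1/2)^(28/19) ≈ 0.3601.
C₀ = D/Vd = 1721/90 ≈ 19.122 mcg/mL.
Before the 5th dose, 4 doses have been given. Superposition: Cmin = C₀·(f + f² + … + f^4).
≈ 19.122 × (0.3601 + 0.1297 + 0.0467 + 0.0168) ≈ 19.122 × 0.5533 ≈ 10.580 mcg/mL.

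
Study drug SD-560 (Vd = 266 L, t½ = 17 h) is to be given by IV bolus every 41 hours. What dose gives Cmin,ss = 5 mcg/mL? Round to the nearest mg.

τ/t½ = 41/17 ≈ 2.4118, so f = (1/2)^(41/17) ≈ 0.187926.
Cmin,ss = (D/Vd)·f/(1−f), so D = Cmin,ss·Vd·(1−f)/f.
D = 5 × 266 × (1−f)/f ≈ 5 × 266 × 4.32124 ≈ 5747.25 mg.

5747 mg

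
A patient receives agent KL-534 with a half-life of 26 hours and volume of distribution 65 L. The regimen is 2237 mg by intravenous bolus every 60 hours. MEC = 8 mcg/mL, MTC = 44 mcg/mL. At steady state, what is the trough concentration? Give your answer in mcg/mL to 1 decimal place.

8.7 mcg/mL

Over one 60-h interval, 60/26 ≈ 2.3077 half-lives elapse, leaving f ≈ 0.2020 of each dose.
At steady state, accumulation factor R = 1/(1 − e^(−kτ)) ≈ 1.2531.
Each bolus raises the concentration by D/Vd = 2237/65 ≈ 34.415 mcg/mL.
Steady-state peak Cmax,ss = C₀·R ≈ 34.415 × 1.2531 ≈ 43.125 mcg/mL.
One interval later, Cmin,ss = Cmax,ss·e^(−kτ) ≈ 43.125 × 0.2020 ≈ 8.711 mcg/mL.
Trough 8.7 mcg/mL vs MEC 8 mcg/mL: adequate.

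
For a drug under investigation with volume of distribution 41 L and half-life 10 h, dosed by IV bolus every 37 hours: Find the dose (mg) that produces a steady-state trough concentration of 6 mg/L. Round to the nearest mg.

2951 mg

τ/t½ = 37/10 ≈ 3.7, so f = (1/2)^(37/10) ≈ 0.076947.
Cmin,ss = (D/Vd)·f/(1−f), so D = Cmin,ss·Vd·(1−f)/f.
D = 6 × 41 × (1−f)/f ≈ 6 × 41 × 11.99596 ≈ 2951.01 mg.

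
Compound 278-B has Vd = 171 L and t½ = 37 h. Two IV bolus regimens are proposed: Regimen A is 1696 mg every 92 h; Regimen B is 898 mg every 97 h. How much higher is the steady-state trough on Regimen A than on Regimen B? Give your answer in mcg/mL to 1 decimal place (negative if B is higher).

1.1 mcg/mL

Regimen A: f = (1/2)^(92/37) ≈ 0.1784; Cmin,ss = (1696/171)·f/(1−f) ≈ 2.154 mcg/mL.
Regimen B: f = (1/2)^(97/37) ≈ 0.1625; Cmin,ss = (898/171)·f/(1−f) ≈ 1.019 mcg/mL.
Difference ≈ 2.154 − 1.019 ≈ 1.135 mcg/mL.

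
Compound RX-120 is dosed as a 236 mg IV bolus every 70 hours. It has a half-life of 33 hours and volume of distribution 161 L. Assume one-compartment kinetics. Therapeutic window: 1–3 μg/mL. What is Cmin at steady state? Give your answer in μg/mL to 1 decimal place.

τ/t½ = 70/33 ≈ 2.1212, so fraction remaining f = (1/2)^(70/33) ≈ 0.2299.
At steady state, accumulation factor R = 1/(1 − e^(−kτ)) ≈ 1.2985.
Single-dose peak C₀ = D/Vd = 236/161 ≈ 1.466 μg/mL.
Cmax,ss = C₀/(1 − f) ≈ 1.466/0.7701 ≈ 1.904 μg/mL.
Steady-state trough Cmin,ss = Cmax,ss·f ≈ 1.904 × 0.2299 ≈ 0.438 μg/mL.
Trough 0.4 μg/mL vs MEC 1 μg/mL: subtherapeutic.

0.4 μg/mL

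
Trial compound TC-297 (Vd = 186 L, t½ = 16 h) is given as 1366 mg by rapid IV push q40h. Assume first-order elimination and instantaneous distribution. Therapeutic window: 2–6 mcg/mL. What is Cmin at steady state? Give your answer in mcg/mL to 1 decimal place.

Over one 40-h interval, 40/16 ≈ 2.5 half-lives elapse, leaving f ≈ 0.1768 of each dose.
Single-dose peak C₀ = D/Vd = 1366/186 ≈ 7.344 mcg/mL.
Steady-state trough Cmin,ss = C₀·f/(1−f) ≈ 7.344 × 0.1768/0.8232 ≈ 1.577 mcg/mL.
Trough 1.6 mcg/mL vs MEC 2 mcg/mL: subtherapeutic.

1.6 mcg/mL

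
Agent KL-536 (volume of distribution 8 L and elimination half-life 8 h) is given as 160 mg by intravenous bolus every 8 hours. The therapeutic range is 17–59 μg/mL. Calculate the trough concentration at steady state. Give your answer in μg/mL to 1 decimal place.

20.0 μg/mL

The dosing interval is 1 half-life, so f = 2^(−1) = 0.5.
At steady state, R = 1/(1 − 0.5) = 2/1.
Single-dose peak C₀ = D/Vd = 160/8 = 20 μg/mL.
Steady-state peak Cmax,ss = C₀·R = 20 × 2/1 ≈ 40.000 μg/mL.
Steady-state trough Cmin,ss = Cmax,ss·f ≈ 40.000 × 0.5 ≈ 20.000 μg/mL.
Trough 20.0 μg/mL vs MEC 17 μg/mL: adequate.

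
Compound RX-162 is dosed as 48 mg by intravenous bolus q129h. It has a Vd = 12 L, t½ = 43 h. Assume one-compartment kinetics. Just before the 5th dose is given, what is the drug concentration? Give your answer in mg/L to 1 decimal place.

0.6 mg/L

f = (1/2)^(τ/t½) = (1/2)^(129/43) ≈ 0.1250.
C₀ = D/Vd = 48/12 ≈ 4.000 mg/L.
Before the 5th dose, 4 doses have been given. Superposition: Cmin = C₀·(f + f² + … + f^4).
≈ 4.000 × (0.1250 + 0.0156 + 0.0020 + 0.0002) ≈ 4.000 × 0.1428 ≈ 0.571 mg/L.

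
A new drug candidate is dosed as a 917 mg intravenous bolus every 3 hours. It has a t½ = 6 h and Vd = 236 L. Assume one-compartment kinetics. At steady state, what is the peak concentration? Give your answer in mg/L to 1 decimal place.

13.3 mg/L

τ/t½ = 3/6 ≈ 0.5, so fraction remaining f = (1/2)^(3/6) ≈ 0.7071.
At steady state, accumulation factor R = 1/(1 − e^(−kτ)) ≈ 3.4141.
Each bolus raises the concentration by D/Vd = 917/236 ≈ 3.886 mg/L.
Steady-state peak Cmax,ss = C₀·R ≈ 3.886 × 3.4141 ≈ 13.267 mg/L.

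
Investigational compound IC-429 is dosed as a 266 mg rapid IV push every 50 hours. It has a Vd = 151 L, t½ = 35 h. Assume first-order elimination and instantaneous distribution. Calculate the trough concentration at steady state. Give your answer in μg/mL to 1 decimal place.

τ/t½ = 50/35 ≈ 1.4286, so fraction remaining f = (1/2)^(50/35) ≈ 0.3715.
Each bolus raises the concentration by D/Vd = 266/151 ≈ 1.762 μg/mL.
Steady-state trough Cmin,ss = C₀·f/(1−f) ≈ 1.762 × 0.3715/0.6285 ≈ 1.042 μg/mL.

1.0 μg/mL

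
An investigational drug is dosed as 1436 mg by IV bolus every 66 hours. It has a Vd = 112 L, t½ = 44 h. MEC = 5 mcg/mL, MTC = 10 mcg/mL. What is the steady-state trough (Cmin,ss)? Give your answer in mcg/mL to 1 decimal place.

Over one 66-h interval, 66/44 ≈ 1.5 half-lives elapse, leaving f ≈ 0.3536 of each dose.
At steady state, accumulation factor R = 1/(1 − e^(−kτ)) ≈ 1.5470.
Each bolus raises the concentration by D/Vd = 1436/112 ≈ 12.821 mcg/mL.
Cmax,ss = C₀/(1 − f) ≈ 12.821/0.6464 ≈ 19.834 mcg/mL.
Steady-state trough Cmin,ss = Cmax,ss·f ≈ 19.834 × 0.3536 ≈ 7.013 mcg/mL.
Trough 7.0 mcg/mL vs MEC 5 mcg/mL: adequate.

7.0 mcg/mL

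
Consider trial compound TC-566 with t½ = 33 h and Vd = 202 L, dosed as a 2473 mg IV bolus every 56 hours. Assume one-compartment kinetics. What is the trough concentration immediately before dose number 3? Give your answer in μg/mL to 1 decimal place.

f = (1/2)^(τ/t½) = (1/2)^(56/33) ≈ 0.3084.
C₀ = D/Vd = 2473/202 ≈ 12.243 μg/mL.
Before the 3rd dose, 2 doses have been given. Superposition: Cmin = C₀·(f + f²).
≈ 12.243 × (0.3084 + 0.0951) ≈ 12.243 × 0.4035 ≈ 4.940 μg/mL.

4.9 μg/mL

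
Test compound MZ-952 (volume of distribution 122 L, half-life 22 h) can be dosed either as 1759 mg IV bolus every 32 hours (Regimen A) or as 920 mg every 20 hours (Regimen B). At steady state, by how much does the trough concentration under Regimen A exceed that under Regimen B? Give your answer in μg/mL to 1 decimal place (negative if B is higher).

-0.3 μg/mL

Regimen A: f = (1/2)^(32/22) ≈ 0.3649; Cmin,ss = (1759/122)·f/(1−f) ≈ 8.284 μg/mL.
Regimen B: f = (1/2)^(20/22) ≈ 0.5325; Cmin,ss = (920/122)·f/(1−f) ≈ 8.589 μg/mL.
Difference ≈ 8.284 − 8.589 ≈ -0.305 μg/mL.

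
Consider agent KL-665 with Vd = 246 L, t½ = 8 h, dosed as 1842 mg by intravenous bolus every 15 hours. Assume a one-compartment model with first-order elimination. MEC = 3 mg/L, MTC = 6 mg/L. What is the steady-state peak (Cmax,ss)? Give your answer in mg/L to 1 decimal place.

10.3 mg/L

Over one 15-h interval, 15/8 ≈ 1.875 half-lives elapse, leaving f ≈ 0.2726 of each dose.
Accumulation ratio R = 1/(1 − f) ≈ 1/0.7274 ≈ 1.3748.
Each bolus raises the concentration by D/Vd = 1842/246 ≈ 7.488 mg/L.
Cmax,ss = C₀/(1 − f) ≈ 7.488/0.7274 ≈ 10.294 mg/L.
Peak 10.3 mg/L vs MTC 6 mg/L: exceeds toxic threshold.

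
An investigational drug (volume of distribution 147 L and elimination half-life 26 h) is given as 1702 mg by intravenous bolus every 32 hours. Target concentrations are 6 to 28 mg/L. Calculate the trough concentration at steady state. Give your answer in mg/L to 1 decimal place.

k = ln2/t½ = ln2/26 ≈ 0.026660 h⁻¹; fraction remaining f = e^(−kτ) = e^(−0.026660×32) ≈ 0.4261.
Accumulation ratio R = 1/(1 − f) ≈ 1/0.5739 ≈ 1.7425.
Single-dose peak C₀ = D/Vd = 1702/147 ≈ 11.578 mg/L.
Cmax,ss = C₀/(1 − f) ≈ 11.578/0.5739 ≈ 20.174 mg/L.
One interval later, Cmin,ss = Cmax,ss·e^(−kτ) ≈ 20.174 × 0.4261 ≈ 8.596 mg/L.
Trough 8.6 mg/L vs MEC 6 mg/L: adequate.

8.6 mg/L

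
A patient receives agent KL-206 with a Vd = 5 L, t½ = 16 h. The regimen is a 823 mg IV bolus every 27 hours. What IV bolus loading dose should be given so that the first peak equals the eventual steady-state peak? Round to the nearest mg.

f = (1/2)^(27/16) ≈ 0.310464; accumulation ratio R = 1/(1−f) ≈ 1.45025.
Loading dose to hit Cmax,ss on first dose: D_load = D_maint·R ≈ 823 × 1.45025 ≈ 1193.56 mg.

1194 mg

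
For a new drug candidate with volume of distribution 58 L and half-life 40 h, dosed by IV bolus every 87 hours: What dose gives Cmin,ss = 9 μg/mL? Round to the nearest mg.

1835 mg

τ/t½ = 87/40 ≈ 2.175, so f = (1/2)^(87/40) ≈ 0.221442.
Cmin,ss = (D/Vd)·f/(1−f), so D = Cmin,ss·Vd·(1−f)/f.
D = 9 × 58 × (1−f)/f ≈ 9 × 58 × 3.51586 ≈ 1835.28 mg.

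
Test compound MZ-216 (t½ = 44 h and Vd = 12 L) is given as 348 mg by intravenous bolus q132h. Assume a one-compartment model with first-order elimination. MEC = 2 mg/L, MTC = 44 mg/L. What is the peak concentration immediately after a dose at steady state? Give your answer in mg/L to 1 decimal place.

33.1 mg/L

τ = 132 h = 3 half-lives, so f = (1/2)^3 = 0.125.
Accumulation ratio R = 1/(1 − f) = 1/0.875 = 8/7.
Single-dose peak C₀ = D/Vd = 348/12 = 29 mg/L.
Steady-state peak Cmax,ss = C₀·R = 29 × 8/7 ≈ 33.143 mg/L.
Peak 33.1 mg/L vs MTC 44 mg/L: below toxic threshold.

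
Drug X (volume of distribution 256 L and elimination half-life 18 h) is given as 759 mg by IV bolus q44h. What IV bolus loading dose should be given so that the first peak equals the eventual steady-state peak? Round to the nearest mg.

f = (1/2)^(44/18) ≈ 0.183717; accumulation ratio R = 1/(1−f) ≈ 1.22507.
Loading dose to hit Cmax,ss on first dose: D_load = D_maint·R ≈ 759 × 1.22507 ≈ 929.83 mg.

930 mg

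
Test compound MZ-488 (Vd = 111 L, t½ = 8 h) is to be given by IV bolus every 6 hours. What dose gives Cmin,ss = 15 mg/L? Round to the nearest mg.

τ/t½ = 6/8 ≈ 0.75, so f = (1/2)^(6/8) ≈ 0.594604.
Cmin,ss = (D/Vd)·f/(1−f), so D = Cmin,ss·Vd·(1−f)/f.
D = 15 × 111 × (1−f)/f ≈ 15 × 111 × 0.68179 ≈ 1135.18 mg.

1135 mg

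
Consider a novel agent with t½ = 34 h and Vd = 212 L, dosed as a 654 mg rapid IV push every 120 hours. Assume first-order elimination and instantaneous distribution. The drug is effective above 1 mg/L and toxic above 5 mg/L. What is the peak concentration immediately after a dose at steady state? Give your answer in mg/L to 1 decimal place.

3.4 mg/L

Over one 120-h interval, 120/34 ≈ 3.5294 half-lives elapse, leaving f ≈ 0.0866 of each dose.
Accumulation ratio R = 1/(1 − f) ≈ 1/0.9134 ≈ 1.0948.
Each bolus raises the concentration by D/Vd = 654/212 ≈ 3.085 mg/L.
Cmax,ss = C₀/(1 − f) ≈ 3.085/0.9134 ≈ 3.377 mg/L.
Peak 3.4 mg/L vs MTC 5 mg/L: below toxic threshold.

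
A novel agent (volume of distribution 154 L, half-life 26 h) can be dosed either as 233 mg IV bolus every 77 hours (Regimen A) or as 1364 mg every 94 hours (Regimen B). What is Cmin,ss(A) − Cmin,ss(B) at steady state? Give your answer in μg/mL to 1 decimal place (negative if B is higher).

-0.6 μg/mL

Regimen A: f = (1/2)^(77/26) ≈ 0.1284; Cmin,ss = (233/154)·f/(1−f) ≈ 0.223 μg/mL.
Regimen B: f = (1/2)^(94/26) ≈ 0.0816; Cmin,ss = (1364/154)·f/(1−f) ≈ 0.787 μg/mL.
Difference ≈ 0.223 − 0.787 ≈ -0.564 μg/mL.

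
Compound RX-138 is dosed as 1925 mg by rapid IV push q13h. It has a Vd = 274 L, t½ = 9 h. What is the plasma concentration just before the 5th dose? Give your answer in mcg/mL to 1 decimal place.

4.0 mcg/mL

f = (1/2)^(τ/t½) = (1/2)^(13/9) ≈ 0.3674.
C₀ = D/Vd = 1925/274 ≈ 7.026 mcg/mL.
Before the 5th dose, 4 doses have been given. Superposition: Cmin = C₀·(f + f² + … + f^4).
≈ 7.026 × (0.3674 + 0.1350 + 0.0496 + 0.0182) ≈ 7.026 × 0.5702 ≈ 4.006 mcg/mL.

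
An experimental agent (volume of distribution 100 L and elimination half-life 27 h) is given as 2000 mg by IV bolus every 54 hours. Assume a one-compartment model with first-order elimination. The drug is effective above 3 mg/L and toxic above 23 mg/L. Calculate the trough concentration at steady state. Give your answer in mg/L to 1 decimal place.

6.7 mg/L

τ = 54 h = 2 half-lives, so f = (1/2)^2 = 0.25.
At steady state, R = 1/(1 − 0.25) = 4/3.
Single-dose peak C₀ = D/Vd = 2000/100 = 20 mg/L.
Steady-state peak Cmax,ss = C₀·R = 20 × 4/3 ≈ 26.667 mg/L.
Steady-state trough Cmin,ss = Cmax,ss·f ≈ 26.667 × 0.25 ≈ 6.667 mg/L.
Trough 6.7 mg/L vs MEC 3 mg/L: adequate.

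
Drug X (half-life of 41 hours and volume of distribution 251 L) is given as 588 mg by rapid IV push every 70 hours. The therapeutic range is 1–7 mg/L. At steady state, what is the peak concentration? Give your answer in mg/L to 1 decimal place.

k = ln2/t½ = ln2/41 ≈ 0.016906 h⁻¹; fraction remaining f = e^(−kτ) = e^(−0.016906×70) ≈ 0.3062.
Accumulation ratio R = 1/(1 − f) ≈ 1/0.6938 ≈ 1.4413.
Single-dose peak C₀ = D/Vd = 588/251 ≈ 2.343 mg/L.
Steady-state peak Cmax,ss = C₀·R ≈ 2.343 × 1.4413 ≈ 3.377 mg/L.
Peak 3.4 mg/L vs MTC 7 mg/L: below toxic threshold.

3.4 mg/L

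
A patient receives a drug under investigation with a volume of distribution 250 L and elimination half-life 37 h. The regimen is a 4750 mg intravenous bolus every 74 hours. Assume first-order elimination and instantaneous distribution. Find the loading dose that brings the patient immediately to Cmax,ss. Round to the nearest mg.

f = (1/2)^(74/37) ≈ 0.250000; accumulation ratio R = 1/(1−f) ≈ 1.33333.
Loading dose to hit Cmax,ss on first dose: D_load = D_maint·R ≈ 4750 × 1.33333 ≈ 6333.32 mg.

6333 mg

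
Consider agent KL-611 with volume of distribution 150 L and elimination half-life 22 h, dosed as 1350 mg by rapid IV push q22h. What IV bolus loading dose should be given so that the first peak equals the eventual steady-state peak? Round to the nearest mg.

2700 mg

f = (1/2)^(22/22) ≈ 0.500000; accumulation ratio R = 1/(1−f) ≈ 2.00000.
Loading dose to hit Cmax,ss on first dose: D_load = D_maint·R ≈ 1350 × 2.00000 ≈ 2700.00 mg.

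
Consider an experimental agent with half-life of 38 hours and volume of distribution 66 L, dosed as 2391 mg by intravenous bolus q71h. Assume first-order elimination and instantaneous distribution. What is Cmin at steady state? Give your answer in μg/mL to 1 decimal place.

13.7 μg/mL

Over one 71-h interval, 71/38 ≈ 1.8684 half-lives elapse, leaving f ≈ 0.2739 of each dose.
At steady state, accumulation factor R = 1/(1 − e^(−kτ)) ≈ 1.3772.
Single-dose peak C₀ = D/Vd = 2391/66 ≈ 36.227 μg/mL.
Cmax,ss = C₀/(1 − f) ≈ 36.227/0.7261 ≈ 49.893 μg/mL.
Steady-state trough Cmin,ss = Cmax,ss·f ≈ 49.893 × 0.2739 ≈ 13.666 μg/mL.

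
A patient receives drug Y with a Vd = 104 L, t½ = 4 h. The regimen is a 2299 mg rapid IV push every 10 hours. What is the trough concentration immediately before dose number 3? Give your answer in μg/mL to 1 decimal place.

4.6 μg/mL

f = (1/2)^(τ/t½) = (1/2)^(10/4) ≈ 0.1768.
C₀ = D/Vd = 2299/104 ≈ 22.106 μg/mL.
Before the 3rd dose, 2 doses have been given. Superposition: Cmin = C₀·(f + f²).
≈ 22.106 × (0.1768 + 0.0313) ≈ 22.106 × 0.2081 ≈ 4.600 μg/mL.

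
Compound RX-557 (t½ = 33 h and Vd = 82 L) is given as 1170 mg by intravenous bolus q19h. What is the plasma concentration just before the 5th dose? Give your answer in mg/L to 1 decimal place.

23.2 mg/L

f = (1/2)^(τ/t½) = (1/2)^(19/33) ≈ 0.6709.
C₀ = D/Vd = 1170/82 ≈ 14.268 mg/L.
Before the 5th dose, 4 doses have been given. Superposition: Cmin = C₀·(f + f² + … + f^4).
≈ 14.268 × (0.6709 + 0.4501 + 0.3020 + 0.2026) ≈ 14.268 × 1.6256 ≈ 23.194 mg/L.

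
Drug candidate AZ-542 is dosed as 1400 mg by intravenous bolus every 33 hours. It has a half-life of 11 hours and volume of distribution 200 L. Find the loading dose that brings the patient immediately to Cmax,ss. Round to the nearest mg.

1600 mg

f = (1/2)^(33/11) ≈ 0.125000; accumulation ratio R = 1/(1−f) ≈ 1.14286.
Loading dose to hit Cmax,ss on first dose: D_load = D_maint·R ≈ 1400 × 1.14286 ≈ 1600.00 mg.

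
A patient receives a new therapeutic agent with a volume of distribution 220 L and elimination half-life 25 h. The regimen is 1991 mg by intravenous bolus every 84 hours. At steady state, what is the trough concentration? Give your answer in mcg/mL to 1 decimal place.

1.0 mcg/mL

Over one 84-h interval, 84/25 ≈ 3.36 half-lives elapse, leaving f ≈ 0.0974 of each dose.
Each bolus raises the concentration by D/Vd = 1991/220 ≈ 9.050 mcg/mL.
Steady-state trough Cmin,ss = C₀·f/(1−f) ≈ 9.050 × 0.0974/0.9026 ≈ 0.977 mcg/mL.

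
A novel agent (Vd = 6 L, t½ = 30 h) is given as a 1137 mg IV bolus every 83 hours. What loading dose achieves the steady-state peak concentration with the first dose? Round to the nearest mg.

1333 mg

f = (1/2)^(83/30) ≈ 0.146943; accumulation ratio R = 1/(1−f) ≈ 1.17225.
Loading dose to hit Cmax,ss on first dose: D_load = D_maint·R ≈ 1137 × 1.17225 ≈ 1332.85 mg.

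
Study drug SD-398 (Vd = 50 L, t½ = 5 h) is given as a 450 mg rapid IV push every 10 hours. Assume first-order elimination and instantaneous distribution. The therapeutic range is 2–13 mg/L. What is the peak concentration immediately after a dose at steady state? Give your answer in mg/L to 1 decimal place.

12.0 mg/L

τ = 10 h = 2 half-lives, so f = (1/2)^2 = 0.25.
At steady state, R = 1/(1 − 0.25) = 4/3.
Single-dose peak C₀ = D/Vd = 450/50 = 9 mg/L.
Steady-state peak Cmax,ss = C₀·R = 9 × 4/3 ≈ 12.000 mg/L.
Peak 12.0 mg/L vs MTC 13 mg/L: below toxic threshold.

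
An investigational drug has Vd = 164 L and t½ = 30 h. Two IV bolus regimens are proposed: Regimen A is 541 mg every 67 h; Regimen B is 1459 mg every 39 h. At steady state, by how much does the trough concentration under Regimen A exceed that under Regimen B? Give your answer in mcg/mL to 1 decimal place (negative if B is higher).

Regimen A: f = (1/2)^(67/30) ≈ 0.2127; Cmin,ss = (541/164)·f/(1−f) ≈ 0.891 mcg/mL.
Regimen B: f = (1/2)^(39/30) ≈ 0.4061; Cmin,ss = (1459/164)·f/(1−f) ≈ 6.083 mcg/mL.
Difference ≈ 0.891 − 6.083 ≈ -5.192 mcg/mL.

-5.2 mcg/mL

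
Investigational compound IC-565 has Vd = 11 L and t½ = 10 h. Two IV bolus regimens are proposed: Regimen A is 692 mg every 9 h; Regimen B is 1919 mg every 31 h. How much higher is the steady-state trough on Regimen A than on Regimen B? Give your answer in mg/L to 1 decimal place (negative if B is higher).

49.6 mg/L

Regimen A: f = (1/2)^(9/10) ≈ 0.5359; Cmin,ss = (692/11)·f/(1−f) ≈ 72.642 mg/L.
Regimen B: f = (1/2)^(31/10) ≈ 0.1166; Cmin,ss = (1919/11)·f/(1−f) ≈ 23.026 mg/L.
Difference ≈ 72.642 − 23.026 ≈ 49.616 mg/L.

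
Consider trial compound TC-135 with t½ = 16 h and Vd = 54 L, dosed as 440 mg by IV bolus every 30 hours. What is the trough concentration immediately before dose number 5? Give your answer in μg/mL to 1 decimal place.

3.0 μg/mL

f = (1/2)^(τ/t½) = (1/2)^(30/16) ≈ 0.2726.
C₀ = D/Vd = 440/54 ≈ 8.148 μg/mL.
Before the 5th dose, 4 doses have been given. Superposition: Cmin = C₀·(f + f² + … + f^4).
≈ 8.148 × (0.2726 + 0.0743 + 0.0203 + 0.0055) ≈ 8.148 × 0.3727 ≈ 3.037 μg/mL.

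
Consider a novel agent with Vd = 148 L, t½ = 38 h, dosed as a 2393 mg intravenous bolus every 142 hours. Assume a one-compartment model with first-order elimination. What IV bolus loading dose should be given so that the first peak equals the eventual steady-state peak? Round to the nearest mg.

2587 mg

f = (1/2)^(142/38) ≈ 0.075006; accumulation ratio R = 1/(1−f) ≈ 1.08109.
Loading dose to hit Cmax,ss on first dose: D_load = D_maint·R ≈ 2393 × 1.08109 ≈ 2587.05 mg.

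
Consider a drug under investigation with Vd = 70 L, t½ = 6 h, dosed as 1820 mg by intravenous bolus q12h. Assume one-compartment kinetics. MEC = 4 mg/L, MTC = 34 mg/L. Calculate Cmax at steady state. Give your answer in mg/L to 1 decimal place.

The dosing interval is 2 half-lives, so f = 2^(−2) = 0.25.
Accumulation ratio R = 1/(1 − f) = 1/0.75 = 4/3.
Single-dose peak C₀ = D/Vd = 1820/70 = 26 mg/L.
Steady-state peak Cmax,ss = C₀·R = 26 × 4/3 ≈ 34.667 mg/L.
Peak 34.7 mg/L vs MTC 34 mg/L: exceeds toxic threshold.

34.7 mg/L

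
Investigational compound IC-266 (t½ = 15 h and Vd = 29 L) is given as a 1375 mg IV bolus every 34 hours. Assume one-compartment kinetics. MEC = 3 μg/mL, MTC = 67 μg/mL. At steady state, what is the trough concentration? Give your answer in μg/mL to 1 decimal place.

Over one 34-h interval, 34/15 ≈ 2.2667 half-lives elapse, leaving f ≈ 0.2078 of each dose.
Accumulation ratio R = 1/(1 − f) ≈ 1/0.7922 ≈ 1.2623.
Each bolus raises the concentration by D/Vd = 1375/29 ≈ 47.414 μg/mL.
Steady-state peak Cmax,ss = C₀·R ≈ 47.414 × 1.2623 ≈ 59.851 μg/mL.
One interval later, Cmin,ss = Cmax,ss·e^(−kτ) ≈ 59.851 × 0.2078 ≈ 12.437 μg/mL.
Trough 12.4 μg/mL vs MEC 3 μg/mL: adequate.

12.4 μg/mL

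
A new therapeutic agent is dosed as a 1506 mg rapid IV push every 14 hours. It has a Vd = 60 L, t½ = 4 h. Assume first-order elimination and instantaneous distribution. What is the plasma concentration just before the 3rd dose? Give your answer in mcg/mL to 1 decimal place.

f = (1/2)^(τ/t½) = (1/2)^(14/4) ≈ 0.0884.
C₀ = D/Vd = 1506/60 ≈ 25.100 mcg/mL.
Before the 3rd dose, 2 doses have been given. Superposition: Cmin = C₀·(f + f²).
≈ 25.100 × (0.0884 + 0.0078) ≈ 25.100 × 0.0962 ≈ 2.415 mcg/mL.

2.4 mcg/mL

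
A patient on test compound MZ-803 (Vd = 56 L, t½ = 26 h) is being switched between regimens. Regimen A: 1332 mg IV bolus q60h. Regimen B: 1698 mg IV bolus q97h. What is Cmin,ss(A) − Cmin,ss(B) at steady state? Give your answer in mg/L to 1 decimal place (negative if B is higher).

3.6 mg/L

Regimen A: f = (1/2)^(60/26) ≈ 0.2020; Cmin,ss = (1332/56)·f/(1−f) ≈ 6.021 mg/L.
Regimen B: f = (1/2)^(97/26) ≈ 0.0753; Cmin,ss = (1698/56)·f/(1−f) ≈ 2.469 mg/L.
Difference ≈ 6.021 − 2.469 ≈ 3.552 mg/L.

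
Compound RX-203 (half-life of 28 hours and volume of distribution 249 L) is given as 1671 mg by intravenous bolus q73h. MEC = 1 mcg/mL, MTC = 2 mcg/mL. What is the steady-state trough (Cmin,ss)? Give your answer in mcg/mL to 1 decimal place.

1.3 mcg/mL

Over one 73-h interval, 73/28 ≈ 2.6071 half-lives elapse, leaving f ≈ 0.1641 of each dose.
At steady state, accumulation factor R = 1/(1 − e^(−kτ)) ≈ 1.1963.
Single-dose peak C₀ = D/Vd = 1671/249 ≈ 6.711 mcg/mL.
Cmax,ss = C₀/(1 − f) ≈ 6.711/0.8359 ≈ 8.028 mcg/mL.
One interval later, Cmin,ss = Cmax,ss·e^(−kτ) ≈ 8.028 × 0.1641 ≈ 1.317 mcg/mL.
Trough 1.3 mcg/mL vs MEC 1 mcg/mL: adequate.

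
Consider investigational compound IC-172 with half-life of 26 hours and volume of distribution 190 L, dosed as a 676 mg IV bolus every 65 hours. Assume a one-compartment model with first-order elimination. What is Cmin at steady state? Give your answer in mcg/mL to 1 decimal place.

0.8 mcg/mL

τ/t½ = 65/26 ≈ 2.5, so fraction remaining f = (1/2)^(65/26) ≈ 0.1768.
Single-dose peak C₀ = D/Vd = 676/190 ≈ 3.558 mcg/mL.
Steady-state trough Cmin,ss = C₀·f/(1−f) ≈ 3.558 × 0.1768/0.8232 ≈ 0.764 mcg/mL.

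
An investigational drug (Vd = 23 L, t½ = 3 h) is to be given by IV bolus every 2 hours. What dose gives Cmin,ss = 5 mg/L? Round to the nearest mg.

68 mg

τ/t½ = 2/3 ≈ 0.66667, so f = (1/2)^(2/3) ≈ 0.629961.
Cmin,ss = (D/Vd)·f/(1−f), so D = Cmin,ss·Vd·(1−f)/f.
D = 5 × 23 × (1−f)/f ≈ 5 × 23 × 0.58740 ≈ 67.55 mg.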